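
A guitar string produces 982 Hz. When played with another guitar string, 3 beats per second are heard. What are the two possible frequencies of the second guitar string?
f₂ = 982 ± 3 Hz → 985 Hz or 979 Hz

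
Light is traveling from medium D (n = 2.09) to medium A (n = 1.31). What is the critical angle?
θc = arcsin(n₂/n₁) = 38.81°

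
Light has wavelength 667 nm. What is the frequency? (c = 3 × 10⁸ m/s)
f = c/λ = 4.498 × 10¹⁴ Hz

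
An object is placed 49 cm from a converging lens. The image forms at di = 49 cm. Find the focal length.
1/f = 1/do + 1/di → f = 24.5 cm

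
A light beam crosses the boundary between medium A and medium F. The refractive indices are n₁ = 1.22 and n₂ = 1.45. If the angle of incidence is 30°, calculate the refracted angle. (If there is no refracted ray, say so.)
sin θ₂ = (n₁/n₂)·sin θ₁ = 0.4207 → θ₂ = 24.88°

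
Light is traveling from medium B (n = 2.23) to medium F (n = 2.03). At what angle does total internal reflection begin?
θc = arcsin(n₂/n₁) = 65.55°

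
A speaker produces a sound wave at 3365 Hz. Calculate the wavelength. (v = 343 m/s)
λ = v/f = 0.1019 m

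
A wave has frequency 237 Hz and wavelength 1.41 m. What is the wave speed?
v = fλ = 334.2 m/s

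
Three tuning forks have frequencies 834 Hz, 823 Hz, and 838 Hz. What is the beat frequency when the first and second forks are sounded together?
11 Hz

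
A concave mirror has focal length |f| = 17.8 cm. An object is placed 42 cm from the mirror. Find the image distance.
f = +17.8 cm (concave); 1/di = 1/f − 1/do → di = 30.89 cm (real image, in front of mirror)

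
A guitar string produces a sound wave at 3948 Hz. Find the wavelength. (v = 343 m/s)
λ = v/f = 0.08688 m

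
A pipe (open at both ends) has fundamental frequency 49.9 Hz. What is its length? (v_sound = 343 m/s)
L = v/(2f₁) = 3.437 m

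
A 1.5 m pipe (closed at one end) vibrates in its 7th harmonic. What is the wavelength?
λₙ = 4L/n = 0.8571 m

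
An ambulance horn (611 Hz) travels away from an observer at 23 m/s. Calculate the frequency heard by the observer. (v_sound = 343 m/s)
f_obs = f·v/(v + v_s) = 572.6 Hz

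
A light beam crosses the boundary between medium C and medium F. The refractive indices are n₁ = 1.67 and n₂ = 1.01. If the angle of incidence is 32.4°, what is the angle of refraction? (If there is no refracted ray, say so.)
sin θ₂ = (n₁/n₂)·sin θ₁ = 0.886 → θ₂ = 62.37°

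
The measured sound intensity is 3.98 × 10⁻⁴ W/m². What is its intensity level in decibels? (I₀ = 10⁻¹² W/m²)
β = 10·log₁₀(I/I₀) = 86 dB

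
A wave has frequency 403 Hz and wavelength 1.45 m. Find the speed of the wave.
v = fλ = 584.4 m/s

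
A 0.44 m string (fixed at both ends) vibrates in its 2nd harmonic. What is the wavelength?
λₙ = 2L/n = 0.44 m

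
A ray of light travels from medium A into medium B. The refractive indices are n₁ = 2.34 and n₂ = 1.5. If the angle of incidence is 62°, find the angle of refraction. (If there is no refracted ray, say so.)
sin θ₂ = (n₁/n₂)·sin θ₁ = 1.377 > 1, so there is no refracted ray — the light undergoes total internal reflection.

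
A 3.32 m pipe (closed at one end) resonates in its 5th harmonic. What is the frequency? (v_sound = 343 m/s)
fₙ = nv/(4L) = 129.1 Hz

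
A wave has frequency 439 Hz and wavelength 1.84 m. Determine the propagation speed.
v = fλ = 807.8 m/s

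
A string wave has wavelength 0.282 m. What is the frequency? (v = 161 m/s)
f = v/λ = 570.9 Hz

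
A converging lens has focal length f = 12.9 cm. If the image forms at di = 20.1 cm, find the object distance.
1/do = 1/f − 1/di → do = 36.01 cm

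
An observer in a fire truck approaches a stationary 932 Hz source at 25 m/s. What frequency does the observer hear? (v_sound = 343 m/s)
f_obs = f·(v + v_o)/v = 999.9 Hz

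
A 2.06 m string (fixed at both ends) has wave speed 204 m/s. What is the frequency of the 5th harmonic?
fₙ = nv/(2L) = 247.6 Hz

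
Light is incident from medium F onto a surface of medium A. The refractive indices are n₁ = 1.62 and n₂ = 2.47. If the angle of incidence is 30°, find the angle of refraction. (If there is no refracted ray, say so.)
sin θ₂ = (n₁/n₂)·sin θ₁ = 0.3279 → θ₂ = 19.14°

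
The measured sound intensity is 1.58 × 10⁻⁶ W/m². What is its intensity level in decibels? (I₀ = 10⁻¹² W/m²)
β = 10·log₁₀(I/I₀) = 61.99 dB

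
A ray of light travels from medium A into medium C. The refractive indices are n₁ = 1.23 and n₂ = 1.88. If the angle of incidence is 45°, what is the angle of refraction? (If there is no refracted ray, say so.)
sin θ₂ = (n₁/n₂)·sin θ₁ = 0.4626 → θ₂ = 27.56°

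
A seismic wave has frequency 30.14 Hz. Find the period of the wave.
T = 1/f = 0.03318 s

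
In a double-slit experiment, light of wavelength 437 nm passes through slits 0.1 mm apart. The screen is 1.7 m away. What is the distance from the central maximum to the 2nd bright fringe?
y = mλL/d = 14.86 mm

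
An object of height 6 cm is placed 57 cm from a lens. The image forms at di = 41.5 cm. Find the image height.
hi = (-di/do) × ho = -4.368 cm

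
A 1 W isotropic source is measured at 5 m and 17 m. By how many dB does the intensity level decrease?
Δβ = 20·log₁₀(r₂/r₁) = 10.63 dB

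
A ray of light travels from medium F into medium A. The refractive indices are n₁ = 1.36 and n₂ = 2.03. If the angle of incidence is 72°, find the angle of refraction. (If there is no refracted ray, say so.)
sin θ₂ = (n₁/n₂)·sin θ₁ = 0.6372 → θ₂ = 39.58°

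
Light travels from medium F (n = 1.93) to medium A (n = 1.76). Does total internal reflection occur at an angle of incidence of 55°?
θc = arcsin(n₂/n₁) = 65.77°; 55° < θc, so no — the ray refracts.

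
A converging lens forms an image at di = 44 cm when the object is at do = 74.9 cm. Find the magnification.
M = −di/do = -0.5874 (inverted image)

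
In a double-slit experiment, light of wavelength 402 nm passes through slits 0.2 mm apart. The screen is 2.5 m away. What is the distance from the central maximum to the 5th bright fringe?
y = mλL/d = 25.12 mm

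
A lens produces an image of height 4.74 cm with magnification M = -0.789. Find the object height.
ho = |hi|/|M| = 6.008 cm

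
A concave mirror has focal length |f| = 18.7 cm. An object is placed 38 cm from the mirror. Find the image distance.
f = +18.7 cm (concave); 1/di = 1/f − 1/do → di = 36.82 cm (real image, in front of mirror)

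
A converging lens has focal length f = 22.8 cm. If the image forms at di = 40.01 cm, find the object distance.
1/do = 1/f − 1/di → do = 53.01 cm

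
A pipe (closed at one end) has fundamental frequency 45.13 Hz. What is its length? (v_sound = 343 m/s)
L = v/(4f₁) = 1.9 m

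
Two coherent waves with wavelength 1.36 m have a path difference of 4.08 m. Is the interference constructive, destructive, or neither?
constructive — path difference = 3λ, a whole number of wavelengths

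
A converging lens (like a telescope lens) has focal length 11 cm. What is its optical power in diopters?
P = 1/f = 9.091 D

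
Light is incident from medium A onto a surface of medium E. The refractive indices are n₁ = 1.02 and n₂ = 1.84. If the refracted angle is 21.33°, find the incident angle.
sin θ₁ = (n₂/n₁)·sin θ₂ → θ₁ = 41.01°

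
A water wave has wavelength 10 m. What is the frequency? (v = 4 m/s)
f = v/λ = 0.4 Hz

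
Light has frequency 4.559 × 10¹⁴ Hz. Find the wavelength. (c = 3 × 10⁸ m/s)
λ = c/f = 658 nm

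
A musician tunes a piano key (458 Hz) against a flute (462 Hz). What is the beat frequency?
4 Hz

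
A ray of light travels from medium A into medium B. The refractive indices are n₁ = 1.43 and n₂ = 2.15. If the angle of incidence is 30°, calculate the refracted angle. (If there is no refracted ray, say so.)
sin θ₂ = (n₁/n₂)·sin θ₁ = 0.3326 → θ₂ = 19.42°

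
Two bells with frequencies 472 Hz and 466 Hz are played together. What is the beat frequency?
6 Hz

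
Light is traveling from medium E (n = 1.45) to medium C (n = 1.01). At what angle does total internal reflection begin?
θc = arcsin(n₂/n₁) = 44.15°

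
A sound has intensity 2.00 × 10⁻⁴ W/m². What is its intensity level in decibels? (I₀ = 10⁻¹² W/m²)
β = 10·log₁₀(I/I₀) = 83.01 dB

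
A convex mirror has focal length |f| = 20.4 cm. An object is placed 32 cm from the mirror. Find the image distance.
f = −20.4 cm (convex); 1/di = 1/f − 1/do → di = -12.46 cm (virtual image, behind mirror)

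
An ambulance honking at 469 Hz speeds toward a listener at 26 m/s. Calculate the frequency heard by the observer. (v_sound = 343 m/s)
f_obs = f·v/(v − v_s) = 507.5 Hz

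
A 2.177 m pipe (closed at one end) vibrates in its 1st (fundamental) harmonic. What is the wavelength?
λₙ = 4L/n = 8.708 m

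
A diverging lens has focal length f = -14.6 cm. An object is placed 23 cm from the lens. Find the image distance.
1/di = 1/f − 1/do → di = -8.931 cm (virtual image)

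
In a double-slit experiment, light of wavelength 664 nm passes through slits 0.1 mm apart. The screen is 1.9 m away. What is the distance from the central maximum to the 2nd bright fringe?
y = mλL/d = 25.23 mm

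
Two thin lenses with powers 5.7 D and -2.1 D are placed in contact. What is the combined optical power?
P_total = P₁ + P₂ = 3.6 D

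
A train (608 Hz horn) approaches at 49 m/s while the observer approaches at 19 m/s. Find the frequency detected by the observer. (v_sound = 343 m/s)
f_obs = f·(v + v_o)/(v − v_s) = 748.6 Hz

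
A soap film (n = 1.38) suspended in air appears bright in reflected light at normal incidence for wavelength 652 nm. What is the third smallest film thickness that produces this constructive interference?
2nt = (m − ½)λ with m = 3 → t = (m − ½)λ/(2n) = 590.6 nm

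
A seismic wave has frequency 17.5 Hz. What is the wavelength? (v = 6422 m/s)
λ = v/f = 367 m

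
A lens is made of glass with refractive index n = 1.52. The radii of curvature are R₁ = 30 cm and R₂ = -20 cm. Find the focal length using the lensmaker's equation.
1/f = (n − 1)(1/R₁ − 1/R₂) → f = 23.08 cm (converging lens)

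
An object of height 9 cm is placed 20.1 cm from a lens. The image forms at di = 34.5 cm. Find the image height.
hi = (-di/do) × ho = -15.45 cm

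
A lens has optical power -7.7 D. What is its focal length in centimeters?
f = 1/P = -12.99 cm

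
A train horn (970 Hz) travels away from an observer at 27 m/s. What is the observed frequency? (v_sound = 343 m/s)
f_obs = f·v/(v + v_s) = 899.2 Hz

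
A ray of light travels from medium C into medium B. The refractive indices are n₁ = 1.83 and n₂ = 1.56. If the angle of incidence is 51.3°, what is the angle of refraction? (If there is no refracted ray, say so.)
sin θ₂ = (n₁/n₂)·sin θ₁ = 0.9155 → θ₂ = 66.28°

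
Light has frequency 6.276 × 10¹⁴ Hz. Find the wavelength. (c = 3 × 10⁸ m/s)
λ = c/f = 478 nm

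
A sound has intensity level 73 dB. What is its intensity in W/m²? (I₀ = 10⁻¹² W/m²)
I = I₀·10^(β/10) = 2.00 × 10⁻⁵ W/m²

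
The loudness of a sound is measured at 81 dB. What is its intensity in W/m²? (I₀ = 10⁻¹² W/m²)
I = I₀·10^(β/10) = 1.26 × 10⁻⁴ W/m²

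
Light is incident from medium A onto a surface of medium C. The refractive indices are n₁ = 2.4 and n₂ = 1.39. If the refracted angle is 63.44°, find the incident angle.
sin θ₁ = (n₂/n₁)·sin θ₂ → θ₁ = 31.2°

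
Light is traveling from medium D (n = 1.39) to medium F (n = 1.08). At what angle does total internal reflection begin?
θc = arcsin(n₂/n₁) = 50.98°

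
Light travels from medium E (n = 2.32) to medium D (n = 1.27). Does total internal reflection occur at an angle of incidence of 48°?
θc = arcsin(n₂/n₁) = 33.19°; 48° > θc, so yes — total internal reflection.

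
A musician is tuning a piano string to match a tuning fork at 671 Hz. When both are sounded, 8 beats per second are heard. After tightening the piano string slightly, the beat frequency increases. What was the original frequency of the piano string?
679 Hz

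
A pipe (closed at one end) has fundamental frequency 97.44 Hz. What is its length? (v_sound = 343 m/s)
L = v/(4f₁) = 0.88 m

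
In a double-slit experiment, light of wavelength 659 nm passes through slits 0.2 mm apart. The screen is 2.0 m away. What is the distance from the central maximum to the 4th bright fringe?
y = mλL/d = 26.36 mm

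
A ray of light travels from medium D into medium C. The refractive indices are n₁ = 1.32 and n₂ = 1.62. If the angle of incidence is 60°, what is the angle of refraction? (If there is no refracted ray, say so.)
sin θ₂ = (n₁/n₂)·sin θ₁ = 0.7057 → θ₂ = 44.88°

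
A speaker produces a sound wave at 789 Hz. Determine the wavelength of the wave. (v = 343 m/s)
λ = v/f = 0.4347 m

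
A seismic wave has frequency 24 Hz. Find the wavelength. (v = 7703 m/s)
λ = v/f = 321 m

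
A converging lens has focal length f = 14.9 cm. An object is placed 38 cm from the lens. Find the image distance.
1/di = 1/f − 1/do → di = 24.51 cm (real image)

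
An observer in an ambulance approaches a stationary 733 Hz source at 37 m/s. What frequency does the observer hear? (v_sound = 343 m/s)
f_obs = f·(v + v_o)/v = 812.1 Hz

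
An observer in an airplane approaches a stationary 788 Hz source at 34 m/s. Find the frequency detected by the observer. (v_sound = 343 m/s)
f_obs = f·(v + v_o)/v = 866.1 Hz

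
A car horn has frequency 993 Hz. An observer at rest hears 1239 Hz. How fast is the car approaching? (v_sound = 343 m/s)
v_s = v·(1 − f/f_obs) = 68.1 m/s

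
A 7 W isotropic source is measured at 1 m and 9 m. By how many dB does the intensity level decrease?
Δβ = 20·log₁₀(r₂/r₁) = 19.08 dB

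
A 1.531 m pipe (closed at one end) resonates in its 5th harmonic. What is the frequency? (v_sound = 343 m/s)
fₙ = nv/(4L) = 280 Hz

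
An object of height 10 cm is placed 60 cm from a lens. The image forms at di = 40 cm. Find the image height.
hi = (-di/do) × ho = -6.667 cm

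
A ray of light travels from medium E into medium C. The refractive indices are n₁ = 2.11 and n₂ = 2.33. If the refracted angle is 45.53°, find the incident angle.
sin θ₁ = (n₂/n₁)·sin θ₂ → θ₁ = 52°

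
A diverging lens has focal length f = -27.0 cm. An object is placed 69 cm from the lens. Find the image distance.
1/di = 1/f − 1/do → di = -19.41 cm (virtual image)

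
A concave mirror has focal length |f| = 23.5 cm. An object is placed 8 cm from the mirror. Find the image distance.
f = +23.5 cm (concave); 1/di = 1/f − 1/do → di = -12.13 cm (virtual image, behind mirror)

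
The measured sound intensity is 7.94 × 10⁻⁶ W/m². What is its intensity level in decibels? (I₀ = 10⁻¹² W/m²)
β = 10·log₁₀(I/I₀) = 69 dB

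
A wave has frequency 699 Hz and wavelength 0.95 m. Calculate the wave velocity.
v = fλ = 664 m/s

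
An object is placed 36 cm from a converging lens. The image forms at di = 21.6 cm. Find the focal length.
1/f = 1/do + 1/di → f = 13.5 cm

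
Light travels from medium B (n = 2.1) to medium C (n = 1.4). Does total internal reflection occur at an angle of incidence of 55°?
θc = arcsin(n₂/n₁) = 41.81°; 55° > θc, so yes — total internal reflection.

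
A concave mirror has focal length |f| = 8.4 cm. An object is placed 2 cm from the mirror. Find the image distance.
f = +8.4 cm (concave); 1/di = 1/f − 1/do → di = -2.625 cm (virtual image, behind mirror)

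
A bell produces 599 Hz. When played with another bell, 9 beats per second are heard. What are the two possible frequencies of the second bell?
f₂ = 599 ± 9 Hz → 608 Hz or 590 Hz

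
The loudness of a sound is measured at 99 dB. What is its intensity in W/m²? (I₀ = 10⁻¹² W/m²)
I = I₀·10^(β/10) = 7.94 × 10⁻³ W/m²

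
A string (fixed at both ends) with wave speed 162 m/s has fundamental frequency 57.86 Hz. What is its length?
L = v/(2f₁) = 1.4 m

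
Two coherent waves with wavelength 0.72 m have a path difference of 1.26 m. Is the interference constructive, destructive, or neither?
neither (partial) — path difference = 1.75λ, neither a whole number of wavelengths nor an odd multiple of λ/2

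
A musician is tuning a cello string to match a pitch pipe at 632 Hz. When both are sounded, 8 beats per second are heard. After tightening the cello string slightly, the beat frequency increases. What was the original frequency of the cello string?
640 Hz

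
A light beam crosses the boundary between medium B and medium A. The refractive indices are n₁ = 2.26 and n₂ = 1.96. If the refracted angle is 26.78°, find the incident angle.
sin θ₁ = (n₂/n₁)·sin θ₂ → θ₁ = 23°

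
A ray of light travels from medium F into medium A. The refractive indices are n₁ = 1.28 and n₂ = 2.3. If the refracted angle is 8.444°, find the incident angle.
sin θ₁ = (n₂/n₁)·sin θ₂ → θ₁ = 15.3°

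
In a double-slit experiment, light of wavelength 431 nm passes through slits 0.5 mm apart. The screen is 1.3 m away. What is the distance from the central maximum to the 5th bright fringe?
y = mλL/d = 5.603 mm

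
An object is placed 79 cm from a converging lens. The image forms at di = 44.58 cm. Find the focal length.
1/f = 1/do + 1/di → f = 28.5 cm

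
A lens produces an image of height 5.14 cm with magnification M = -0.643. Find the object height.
ho = |hi|/|M| = 7.994 cm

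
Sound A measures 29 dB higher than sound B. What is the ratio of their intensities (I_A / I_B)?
I_A/I_B = 10^(Δβ/10) = 794.3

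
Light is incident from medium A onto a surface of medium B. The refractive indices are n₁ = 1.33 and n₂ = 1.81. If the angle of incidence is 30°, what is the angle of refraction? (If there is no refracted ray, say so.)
sin θ₂ = (n₁/n₂)·sin θ₁ = 0.3674 → θ₂ = 21.56°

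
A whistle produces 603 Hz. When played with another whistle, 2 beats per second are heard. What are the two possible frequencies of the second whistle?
f₂ = 603 ± 2 Hz → 605 Hz or 601 Hz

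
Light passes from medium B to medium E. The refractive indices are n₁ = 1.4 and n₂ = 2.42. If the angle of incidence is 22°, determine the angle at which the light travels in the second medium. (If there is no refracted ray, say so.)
sin θ₂ = (n₁/n₂)·sin θ₁ = 0.2167 → θ₂ = 12.52°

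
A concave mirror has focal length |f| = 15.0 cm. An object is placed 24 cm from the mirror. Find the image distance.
f = +15.0 cm (concave); 1/di = 1/f − 1/do → di = 40 cm (real image, in front of mirror)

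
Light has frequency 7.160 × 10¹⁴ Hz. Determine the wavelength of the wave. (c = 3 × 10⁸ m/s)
λ = c/f = 419 nm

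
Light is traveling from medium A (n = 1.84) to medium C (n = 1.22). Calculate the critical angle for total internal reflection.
θc = arcsin(n₂/n₁) = 41.53°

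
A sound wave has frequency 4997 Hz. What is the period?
T = 1/f = 2.001 × 10⁻⁴ s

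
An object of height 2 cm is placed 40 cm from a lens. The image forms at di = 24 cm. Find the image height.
hi = (-di/do) × ho = -1.2 cm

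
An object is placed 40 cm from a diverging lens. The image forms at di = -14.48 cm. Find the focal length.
1/f = 1/do + 1/di → f = -22.7 cm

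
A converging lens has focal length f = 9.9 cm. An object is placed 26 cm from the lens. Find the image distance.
1/di = 1/f − 1/do → di = 15.99 cm (real image)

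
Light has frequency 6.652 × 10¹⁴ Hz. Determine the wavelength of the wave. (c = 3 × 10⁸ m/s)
λ = c/f = 451 nm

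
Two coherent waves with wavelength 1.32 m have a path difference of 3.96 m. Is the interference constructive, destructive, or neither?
constructive — path difference = 3λ, a whole number of wavelengths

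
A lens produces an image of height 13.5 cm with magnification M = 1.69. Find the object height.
ho = |hi|/|M| = 7.988 cm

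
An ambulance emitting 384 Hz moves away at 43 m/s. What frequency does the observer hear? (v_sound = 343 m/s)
f_obs = f·v/(v + v_s) = 341.2 Hz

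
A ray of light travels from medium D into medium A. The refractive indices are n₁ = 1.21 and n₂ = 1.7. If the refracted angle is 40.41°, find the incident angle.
sin θ₁ = (n₂/n₁)·sin θ₂ → θ₁ = 65.61°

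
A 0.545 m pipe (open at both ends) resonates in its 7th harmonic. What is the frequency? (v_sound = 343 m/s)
fₙ = nv/(2L) = 2203 Hz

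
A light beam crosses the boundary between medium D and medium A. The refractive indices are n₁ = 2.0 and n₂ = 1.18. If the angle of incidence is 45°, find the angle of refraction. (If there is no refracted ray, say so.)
sin θ₂ = (n₁/n₂)·sin θ₁ = 1.198 > 1, so there is no refracted ray — the light undergoes total internal reflection.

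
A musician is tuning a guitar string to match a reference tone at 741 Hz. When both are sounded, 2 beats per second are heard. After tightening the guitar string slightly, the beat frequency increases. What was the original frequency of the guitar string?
743 Hz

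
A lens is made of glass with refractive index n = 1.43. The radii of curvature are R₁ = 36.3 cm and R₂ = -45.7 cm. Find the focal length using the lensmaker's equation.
1/f = (n − 1)(1/R₁ − 1/R₂) → f = 47.05 cm (converging lens)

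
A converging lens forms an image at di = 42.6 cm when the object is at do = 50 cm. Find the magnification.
M = −di/do = -0.852 (inverted image)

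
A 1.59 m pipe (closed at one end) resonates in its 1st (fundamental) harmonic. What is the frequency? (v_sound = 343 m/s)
fₙ = nv/(4L) = 53.93 Hz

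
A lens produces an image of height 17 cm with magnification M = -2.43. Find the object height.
ho = |hi|/|M| = 6.996 cm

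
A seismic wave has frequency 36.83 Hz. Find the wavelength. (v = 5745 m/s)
λ = v/f = 156 m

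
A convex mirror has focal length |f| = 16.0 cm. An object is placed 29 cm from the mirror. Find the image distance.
f = −16.0 cm (convex); 1/di = 1/f − 1/do → di = -10.31 cm (virtual image, behind mirror)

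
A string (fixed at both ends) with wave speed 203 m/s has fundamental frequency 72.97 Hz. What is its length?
L = v/(2f₁) = 1.391 m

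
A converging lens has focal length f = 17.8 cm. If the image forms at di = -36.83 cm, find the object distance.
1/do = 1/f − 1/di → do = 12 cm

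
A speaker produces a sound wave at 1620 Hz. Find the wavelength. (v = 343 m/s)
λ = v/f = 0.2117 m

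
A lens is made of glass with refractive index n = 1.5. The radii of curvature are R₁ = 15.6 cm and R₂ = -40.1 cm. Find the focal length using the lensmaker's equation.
1/f = (n − 1)(1/R₁ − 1/R₂) → f = 22.46 cm (converging lens)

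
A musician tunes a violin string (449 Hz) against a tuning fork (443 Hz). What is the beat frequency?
6 Hz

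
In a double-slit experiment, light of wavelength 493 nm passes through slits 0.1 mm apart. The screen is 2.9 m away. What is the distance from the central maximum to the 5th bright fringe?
y = mλL/d = 71.48 mm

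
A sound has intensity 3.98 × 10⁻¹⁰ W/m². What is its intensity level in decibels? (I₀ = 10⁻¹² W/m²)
β = 10·log₁₀(I/I₀) = 26 dB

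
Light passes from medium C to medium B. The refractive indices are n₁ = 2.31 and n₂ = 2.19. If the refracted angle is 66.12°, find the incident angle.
sin θ₁ = (n₂/n₁)·sin θ₂ → θ₁ = 60.1°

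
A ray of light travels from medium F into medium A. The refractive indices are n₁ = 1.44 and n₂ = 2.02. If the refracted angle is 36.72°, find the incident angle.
sin θ₁ = (n₂/n₁)·sin θ₂ → θ₁ = 57.01°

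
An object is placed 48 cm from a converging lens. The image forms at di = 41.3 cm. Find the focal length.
1/f = 1/do + 1/di → f = 22.2 cm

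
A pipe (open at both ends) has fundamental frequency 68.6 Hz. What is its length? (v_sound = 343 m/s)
L = v/(2f₁) = 2.5 m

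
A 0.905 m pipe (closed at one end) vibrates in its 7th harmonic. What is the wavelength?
λₙ = 4L/n = 0.5171 m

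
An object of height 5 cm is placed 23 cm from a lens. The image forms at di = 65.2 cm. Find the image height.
hi = (-di/do) × ho = -14.17 cm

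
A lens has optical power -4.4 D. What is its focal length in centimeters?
f = 1/P = -22.73 cm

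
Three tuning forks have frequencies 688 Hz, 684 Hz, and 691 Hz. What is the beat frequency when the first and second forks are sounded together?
4 Hz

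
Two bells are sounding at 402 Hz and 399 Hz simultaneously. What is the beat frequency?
3 Hz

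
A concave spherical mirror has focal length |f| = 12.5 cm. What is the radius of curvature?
R = 2|f| = 25 cm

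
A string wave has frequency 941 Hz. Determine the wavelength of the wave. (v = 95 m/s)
λ = v/f = 0.101 m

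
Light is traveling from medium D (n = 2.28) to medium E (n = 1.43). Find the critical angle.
θc = arcsin(n₂/n₁) = 38.84°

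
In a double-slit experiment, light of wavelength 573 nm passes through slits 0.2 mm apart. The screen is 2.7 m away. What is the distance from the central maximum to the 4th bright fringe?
y = mλL/d = 30.94 mm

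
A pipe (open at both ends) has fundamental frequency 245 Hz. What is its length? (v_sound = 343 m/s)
L = v/(2f₁) = 0.7 m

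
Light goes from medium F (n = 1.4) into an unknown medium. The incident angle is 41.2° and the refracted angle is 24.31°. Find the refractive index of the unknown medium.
n₂ = n₁·sin θ₁ / sin θ₂ = 2.24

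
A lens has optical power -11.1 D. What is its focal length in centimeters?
f = 1/P = -9.009 cm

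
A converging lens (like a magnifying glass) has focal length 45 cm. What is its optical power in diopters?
P = 1/f = 2.222 D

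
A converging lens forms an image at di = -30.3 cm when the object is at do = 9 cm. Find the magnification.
M = −di/do = 3.367 (upright image)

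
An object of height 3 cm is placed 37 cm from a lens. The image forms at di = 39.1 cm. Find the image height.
hi = (-di/do) × ho = -3.17 cm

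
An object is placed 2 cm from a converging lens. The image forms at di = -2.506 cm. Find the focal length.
1/f = 1/do + 1/di → f = 9.905 cm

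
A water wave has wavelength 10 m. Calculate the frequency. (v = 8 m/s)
f = v/λ = 0.8 Hz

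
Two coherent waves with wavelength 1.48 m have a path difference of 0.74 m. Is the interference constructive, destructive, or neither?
destructive — path difference = 0.5λ, an odd multiple of λ/2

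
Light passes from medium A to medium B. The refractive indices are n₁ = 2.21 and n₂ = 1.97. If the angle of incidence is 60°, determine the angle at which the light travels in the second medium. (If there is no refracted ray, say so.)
sin θ₂ = (n₁/n₂)·sin θ₁ = 0.9715 → θ₂ = 76.3°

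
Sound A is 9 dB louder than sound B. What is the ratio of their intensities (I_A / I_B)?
I_A/I_B = 10^(Δβ/10) = 7.943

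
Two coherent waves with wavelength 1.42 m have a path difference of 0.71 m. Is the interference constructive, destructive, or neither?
destructive — path difference = 0.5λ, an odd multiple of λ/2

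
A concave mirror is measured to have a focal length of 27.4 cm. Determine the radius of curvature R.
R = 2|f| = 54.8 cm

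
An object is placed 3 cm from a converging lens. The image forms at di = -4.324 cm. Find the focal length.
1/f = 1/do + 1/di → f = 9.798 cm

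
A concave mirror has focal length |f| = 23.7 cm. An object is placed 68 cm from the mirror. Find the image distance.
f = +23.7 cm (concave); 1/di = 1/f − 1/do → di = 36.38 cm (real image, in front of mirror)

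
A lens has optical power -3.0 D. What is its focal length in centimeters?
f = 1/P = -33.33 cm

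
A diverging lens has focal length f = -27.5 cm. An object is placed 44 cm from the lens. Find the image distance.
1/di = 1/f − 1/do → di = -16.92 cm (virtual image)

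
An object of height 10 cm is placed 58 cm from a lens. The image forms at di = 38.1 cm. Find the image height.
hi = (-di/do) × ho = -6.569 cm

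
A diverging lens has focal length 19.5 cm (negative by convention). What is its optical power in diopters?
P = 1/f = -5.128 D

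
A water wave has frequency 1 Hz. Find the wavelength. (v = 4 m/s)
λ = v/f = 4 m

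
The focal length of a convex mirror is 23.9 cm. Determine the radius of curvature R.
R = 2|f| = 47.8 cm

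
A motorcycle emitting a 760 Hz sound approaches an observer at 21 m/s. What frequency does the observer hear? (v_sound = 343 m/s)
f_obs = f·v/(v − v_s) = 809.6 Hz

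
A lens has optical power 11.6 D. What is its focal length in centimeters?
f = 1/P = 8.621 cm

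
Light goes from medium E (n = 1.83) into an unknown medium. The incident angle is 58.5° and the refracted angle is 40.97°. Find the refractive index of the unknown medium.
n₂ = n₁·sin θ₁ / sin θ₂ = 2.38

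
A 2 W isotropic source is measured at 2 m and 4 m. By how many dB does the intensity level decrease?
Δβ = 20·log₁₀(r₂/r₁) = 6.021 dB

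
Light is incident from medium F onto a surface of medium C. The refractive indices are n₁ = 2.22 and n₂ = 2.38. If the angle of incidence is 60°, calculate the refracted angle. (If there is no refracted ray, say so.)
sin θ₂ = (n₁/n₂)·sin θ₁ = 0.8078 → θ₂ = 53.88°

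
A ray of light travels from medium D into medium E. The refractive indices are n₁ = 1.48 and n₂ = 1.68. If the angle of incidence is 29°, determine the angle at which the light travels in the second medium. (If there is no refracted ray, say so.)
sin θ₂ = (n₁/n₂)·sin θ₁ = 0.4271 → θ₂ = 25.28°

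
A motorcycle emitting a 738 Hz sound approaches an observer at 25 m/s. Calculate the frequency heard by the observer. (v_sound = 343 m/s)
f_obs = f·v/(v − v_s) = 796 Hz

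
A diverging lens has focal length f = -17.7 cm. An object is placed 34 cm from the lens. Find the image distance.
1/di = 1/f − 1/do → di = -11.64 cm (virtual image)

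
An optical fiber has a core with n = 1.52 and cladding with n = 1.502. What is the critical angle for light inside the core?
θc = arcsin(n_cladding/n_core) = 81.17°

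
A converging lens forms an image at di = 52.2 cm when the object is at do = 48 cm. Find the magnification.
M = −di/do = -1.088 (inverted image)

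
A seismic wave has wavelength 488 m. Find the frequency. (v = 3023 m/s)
f = v/λ = 6.195 Hz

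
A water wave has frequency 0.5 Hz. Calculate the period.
T = 1/f = 2 s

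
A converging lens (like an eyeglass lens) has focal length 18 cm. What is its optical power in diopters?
P = 1/f = 5.556 D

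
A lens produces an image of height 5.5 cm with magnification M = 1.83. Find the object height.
ho = |hi|/|M| = 3.005 cm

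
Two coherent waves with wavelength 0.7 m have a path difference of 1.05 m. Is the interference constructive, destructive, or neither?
destructive — path difference = 1.5λ, an odd multiple of λ/2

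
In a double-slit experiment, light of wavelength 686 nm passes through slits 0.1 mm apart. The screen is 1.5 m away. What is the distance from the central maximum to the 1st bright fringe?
y = mλL/d = 10.29 mm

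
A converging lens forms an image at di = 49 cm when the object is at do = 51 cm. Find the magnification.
M = −di/do = -0.9608 (inverted image)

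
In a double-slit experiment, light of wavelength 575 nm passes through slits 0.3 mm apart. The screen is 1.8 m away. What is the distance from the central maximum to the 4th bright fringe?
y = mλL/d = 13.8 mm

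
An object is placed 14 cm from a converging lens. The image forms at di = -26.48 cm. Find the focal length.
1/f = 1/do + 1/di → f = 29.71 cm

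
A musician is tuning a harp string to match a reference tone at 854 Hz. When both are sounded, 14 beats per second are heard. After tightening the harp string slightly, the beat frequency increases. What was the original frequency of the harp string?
868 Hz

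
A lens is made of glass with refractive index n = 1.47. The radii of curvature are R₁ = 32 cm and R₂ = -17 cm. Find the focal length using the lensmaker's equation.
1/f = (n − 1)(1/R₁ − 1/R₂) → f = 23.62 cm (converging lens)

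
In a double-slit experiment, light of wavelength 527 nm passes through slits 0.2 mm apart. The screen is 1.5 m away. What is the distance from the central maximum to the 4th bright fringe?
y = mλL/d = 15.81 mm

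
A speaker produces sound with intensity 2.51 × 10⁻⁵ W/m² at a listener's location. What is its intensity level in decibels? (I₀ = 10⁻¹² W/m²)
β = 10·log₁₀(I/I₀) = 74 dB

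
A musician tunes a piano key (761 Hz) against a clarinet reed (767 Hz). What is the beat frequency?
6 Hz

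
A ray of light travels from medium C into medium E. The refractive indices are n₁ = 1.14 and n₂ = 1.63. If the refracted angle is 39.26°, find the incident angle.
sin θ₁ = (n₂/n₁)·sin θ₂ → θ₁ = 64.8°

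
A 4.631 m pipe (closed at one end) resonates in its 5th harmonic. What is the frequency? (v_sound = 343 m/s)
fₙ = nv/(4L) = 92.58 Hz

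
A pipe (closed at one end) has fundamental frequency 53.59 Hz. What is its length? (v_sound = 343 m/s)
L = v/(4f₁) = 1.6 m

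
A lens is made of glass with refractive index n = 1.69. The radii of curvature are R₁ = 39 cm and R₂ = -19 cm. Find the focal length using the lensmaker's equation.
1/f = (n − 1)(1/R₁ − 1/R₂) → f = 18.52 cm (converging lens)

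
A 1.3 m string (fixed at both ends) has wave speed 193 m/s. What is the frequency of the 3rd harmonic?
fₙ = nv/(2L) = 222.7 Hz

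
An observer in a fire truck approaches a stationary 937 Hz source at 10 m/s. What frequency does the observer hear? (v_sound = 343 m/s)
f_obs = f·(v + v_o)/v = 964.3 Hz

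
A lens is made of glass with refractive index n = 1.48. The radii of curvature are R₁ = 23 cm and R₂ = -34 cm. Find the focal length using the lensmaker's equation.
1/f = (n − 1)(1/R₁ − 1/R₂) → f = 28.58 cm (converging lens)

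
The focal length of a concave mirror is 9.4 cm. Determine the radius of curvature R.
R = 2|f| = 18.8 cm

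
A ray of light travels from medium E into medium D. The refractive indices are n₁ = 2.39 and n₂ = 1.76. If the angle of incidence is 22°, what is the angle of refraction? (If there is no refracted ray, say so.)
sin θ₂ = (n₁/n₂)·sin θ₁ = 0.5087 → θ₂ = 30.58°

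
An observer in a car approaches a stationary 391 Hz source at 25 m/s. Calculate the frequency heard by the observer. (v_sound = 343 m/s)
f_obs = f·(v + v_o)/v = 419.5 Hz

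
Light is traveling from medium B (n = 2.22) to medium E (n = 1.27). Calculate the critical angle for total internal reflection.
θc = arcsin(n₂/n₁) = 34.89°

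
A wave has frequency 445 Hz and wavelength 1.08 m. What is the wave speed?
v = fλ = 480.6 m/s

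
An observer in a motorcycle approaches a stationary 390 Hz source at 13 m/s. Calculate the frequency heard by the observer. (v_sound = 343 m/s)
f_obs = f·(v + v_o)/v = 404.8 Hz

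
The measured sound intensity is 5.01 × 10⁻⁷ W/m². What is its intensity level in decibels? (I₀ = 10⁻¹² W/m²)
β = 10·log₁₀(I/I₀) = 57 dB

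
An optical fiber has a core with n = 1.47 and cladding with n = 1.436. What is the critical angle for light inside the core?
θc = arcsin(n_cladding/n_core) = 77.65°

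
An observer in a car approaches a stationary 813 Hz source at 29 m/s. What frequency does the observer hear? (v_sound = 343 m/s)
f_obs = f·(v + v_o)/v = 881.7 Hz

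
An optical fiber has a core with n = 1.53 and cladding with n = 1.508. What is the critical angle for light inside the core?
θc = arcsin(n_cladding/n_core) = 80.27°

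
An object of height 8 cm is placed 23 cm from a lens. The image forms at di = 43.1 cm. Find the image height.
hi = (-di/do) × ho = -14.99 cm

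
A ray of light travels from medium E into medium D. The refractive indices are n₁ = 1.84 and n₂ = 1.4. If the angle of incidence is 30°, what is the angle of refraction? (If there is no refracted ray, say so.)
sin θ₂ = (n₁/n₂)·sin θ₁ = 0.6571 → θ₂ = 41.08°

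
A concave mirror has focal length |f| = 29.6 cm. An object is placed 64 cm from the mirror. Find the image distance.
f = +29.6 cm (concave); 1/di = 1/f − 1/do → di = 55.07 cm (real image, in front of mirror)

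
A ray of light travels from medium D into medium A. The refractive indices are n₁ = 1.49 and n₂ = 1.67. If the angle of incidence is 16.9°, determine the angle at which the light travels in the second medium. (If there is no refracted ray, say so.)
sin θ₂ = (n₁/n₂)·sin θ₁ = 0.2594 → θ₂ = 15.03°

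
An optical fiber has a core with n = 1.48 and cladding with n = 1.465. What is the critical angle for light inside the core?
θc = arcsin(n_cladding/n_core) = 81.84°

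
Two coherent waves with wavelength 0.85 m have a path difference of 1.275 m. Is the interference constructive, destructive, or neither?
destructive — path difference = 1.5λ, an odd multiple of λ/2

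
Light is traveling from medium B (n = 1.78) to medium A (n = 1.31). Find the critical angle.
θc = arcsin(n₂/n₁) = 47.39°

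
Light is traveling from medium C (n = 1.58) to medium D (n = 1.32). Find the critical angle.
θc = arcsin(n₂/n₁) = 56.66°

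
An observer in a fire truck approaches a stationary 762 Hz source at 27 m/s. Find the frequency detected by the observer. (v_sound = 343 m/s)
f_obs = f·(v + v_o)/v = 822 Hz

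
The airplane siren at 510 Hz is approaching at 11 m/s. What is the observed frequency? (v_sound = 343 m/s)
f_obs = f·v/(v − v_s) = 526.9 Hz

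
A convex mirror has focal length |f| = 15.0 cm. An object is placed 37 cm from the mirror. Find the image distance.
f = −15.0 cm (convex); 1/di = 1/f − 1/do → di = -10.67 cm (virtual image, behind mirror)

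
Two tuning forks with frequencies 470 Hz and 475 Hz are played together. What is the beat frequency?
5 Hz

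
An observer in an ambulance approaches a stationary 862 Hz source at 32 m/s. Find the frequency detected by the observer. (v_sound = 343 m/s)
f_obs = f·(v + v_o)/v = 942.4 Hz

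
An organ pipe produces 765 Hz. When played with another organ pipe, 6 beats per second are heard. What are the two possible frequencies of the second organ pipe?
f₂ = 765 ± 6 Hz → 771 Hz or 759 Hz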